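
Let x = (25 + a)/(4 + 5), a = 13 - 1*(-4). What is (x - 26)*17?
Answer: -1088/3 ≈ -362.67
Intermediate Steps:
a = 17 (a = 13 + 4 = 17)
x = 14/3 (x = (25 + 17)/(4 + 5) = 42/9 = 42*(1/9) = 14/3 ≈ 4.6667)
(x - 26)*17 = (14/3 - 26)*17 = -64/3*17 = -1088/3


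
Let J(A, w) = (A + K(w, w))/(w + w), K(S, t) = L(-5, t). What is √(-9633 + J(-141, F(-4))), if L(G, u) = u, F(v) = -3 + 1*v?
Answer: I*√471499/7 ≈ 98.094*I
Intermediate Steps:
F(v) = -3 + v
K(S, t) = t
J(A, w) = (A + w)/(2*w) (J(A, w) = (A + w)/(w + w) = (A + w)/((2*w)) = (A + w)*(1/(2*w)) = (A + w)/(2*w))
√(-9633 + J(-141, F(-4))) = √(-9633 + (-141 + (-3 - 4))/(2*(-3 - 4))) = √(-9633 + (½)*(-141 - 7)/(-7)) = √(-9633 + (½)*(-⅐)*(-148)) = √(-9633 + 74/7) = √(-67357/7) = I*√471499/7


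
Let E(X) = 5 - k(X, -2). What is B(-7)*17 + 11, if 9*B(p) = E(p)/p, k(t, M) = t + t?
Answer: 370/63 ≈ 5.8730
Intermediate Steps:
k(t, M) = 2*t
E(X) = 5 - 2*X
B(p) = (5 - 2*p)/(9*p) (B(p) = ((5 - 2*p)/p)/9 = (5 - 2*p)/(9*p))
B(-7)*17 + 11 = ((⅑)*(5 - 2*(-7))/(-7))*17 + 11 = ((⅑)*(-⅐)*(5 + 14))*17 + 11 = ((⅑)*(-⅐)*19)*17 + 11 = -19/63*17 + 11 = -323/63 + 11 = 370/63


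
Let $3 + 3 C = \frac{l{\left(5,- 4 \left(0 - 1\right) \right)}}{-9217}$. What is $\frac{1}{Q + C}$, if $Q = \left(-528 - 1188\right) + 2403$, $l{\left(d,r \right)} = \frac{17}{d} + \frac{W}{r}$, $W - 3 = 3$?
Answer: $\frac{276510}{189685811} \approx 0.0014577$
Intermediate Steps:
$W = 6$ ($W = 3 + 3 = 6$)
$l{\left(d,r \right)} = \frac{6}{r} + \frac{17}{d}$ ($l{\left(d,r \right)} = \frac{17}{d} + \frac{6}{r} = \frac{6}{r} + \frac{17}{d}$)
$C = - \frac{276559}{276510}$ ($C = -1 + \frac{\left(\frac{6}{\left(-4\right) \left(0 - 1\right)} + \frac{17}{5}\right) \frac{1}{-9217}}{3} = -1 + \frac{\left(\frac{6}{\left(-4\right) \left(-1\right)} + 17 \cdot \frac{1}{5}\right) \left(- \frac{1}{9217}\right)}{3} = -1 + \frac{\left(\frac{6}{4} + \frac{17}{5}\right) \left(- \frac{1}{9217}\right)}{3} = -1 + \frac{\left(6 \cdot \frac{1}{4} + \frac{17}{5}\right) \left(- \frac{1}{9217}\right)}{3} = -1 + \frac{\left(\frac{3}{2} + \frac{17}{5}\right) \left(- \frac{1}{9217}\right)}{3} = -1 + \frac{\frac{49}{10} \left(- \frac{1}{9217}\right)}{3} = -1 + \frac{1}{3} \left(- \frac{49}{92170}\right) = -1 - \frac{49}{276510} = - \frac{276559}{276510} \approx -1.0002$)
$Q = 687$ ($Q = -1716 + 2403 = 687$)
$\frac{1}{Q + C} = \frac{1}{687 - \frac{276559}{276510}} = \frac{1}{\frac{189685811}{276510}} = \frac{276510}{189685811}$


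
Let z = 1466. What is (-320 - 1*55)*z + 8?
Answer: -549742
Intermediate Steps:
(-320 - 1*55)*z + 8 = (-320 - 1*55)*1466 + 8 = (-320 - 55)*1466 + 8 = -375*1466 + 8 = -549750 + 8 = -549742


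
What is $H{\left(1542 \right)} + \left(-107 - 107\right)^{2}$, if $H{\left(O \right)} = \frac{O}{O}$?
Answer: $45797$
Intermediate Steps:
$H{\left(O \right)} = 1$
$H{\left(1542 \right)} + \left(-107 - 107\right)^{2} = 1 + \left(-107 - 107\right)^{2} = 1 + \left(-214\right)^{2} = 1 + 45796 = 45797$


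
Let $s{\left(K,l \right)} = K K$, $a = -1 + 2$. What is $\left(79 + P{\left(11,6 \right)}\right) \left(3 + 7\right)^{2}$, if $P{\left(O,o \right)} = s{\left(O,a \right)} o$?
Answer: $80500$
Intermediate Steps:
$a = 1$
$s{\left(K,l \right)} = K^{2}$
$P{\left(O,o \right)} = o O^{2}$ ($P{\left(O,o \right)} = O^{2} o = o O^{2}$)
$\left(79 + P{\left(11,6 \right)}\right) \left(3 + 7\right)^{2} = \left(79 + 6 \cdot 11^{2}\right) \left(3 + 7\right)^{2} = \left(79 + 6 \cdot 121\right) 10^{2} = \left(79 + 726\right) 100 = 805 \cdot 100 = 80500$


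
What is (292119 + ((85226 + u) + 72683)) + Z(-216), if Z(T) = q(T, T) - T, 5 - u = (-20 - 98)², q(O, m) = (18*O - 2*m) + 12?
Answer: 432881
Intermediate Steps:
q(O, m) = 12 - 2*m + 18*O (q(O, m) = (-2*m + 18*O) + 12 = 12 - 2*m + 18*O)
u = -13919 (u = 5 - (-20 - 98)² = 5 - 1*(-118)² = 5 - 1*13924 = 5 - 13924 = -13919)
Z(T) = 12 + 15*T (Z(T) = (12 - 2*T + 18*T) - T = (12 + 16*T) - T = 12 + 15*T)
(292119 + ((85226 + u) + 72683)) + Z(-216) = (292119 + ((85226 - 13919) + 72683)) + (12 + 15*(-216)) = (292119 + (71307 + 72683)) + (12 - 3240) = (292119 + 143990) - 3228 = 436109 - 3228 = 432881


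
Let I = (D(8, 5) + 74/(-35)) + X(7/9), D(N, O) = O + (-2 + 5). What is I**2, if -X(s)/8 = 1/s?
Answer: 484/25 ≈ 19.360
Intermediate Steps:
X(s) = -8/s
D(N, O) = 3 + O (D(N, O) = O + 3 = 3 + O)
I = -22/5 (I = ((3 + 5) + 74/(-35)) - 8/(7/9) = (8 + 74*(-1/35)) - 8/(7*(1/9)) = (8 - 74/35) - 8/7/9 = 206/35 - 8*9/7 = 206/35 - 72/7 = -22/5 ≈ -4.4000)
I**2 = (-22/5)**2 = 484/25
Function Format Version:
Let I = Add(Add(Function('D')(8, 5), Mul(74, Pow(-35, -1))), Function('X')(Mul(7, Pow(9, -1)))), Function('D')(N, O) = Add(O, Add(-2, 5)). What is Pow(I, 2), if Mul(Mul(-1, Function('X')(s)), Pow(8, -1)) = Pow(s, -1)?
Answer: Rational(484, 25) ≈ 19.360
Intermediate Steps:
Function('X')(s) = Mul(-8, Pow(s, -1))
Function('D')(N, O) = Add(3, O) (Function('D')(N, O) = Add(O, 3) = Add(3, O))
I = Rational(-22, 5) (I = Add(Add(Add(3, 5), Mul(74, Pow(-35, -1))), Mul(-8, Pow(Mul(7, Pow(9, -1)), -1))) = Add(Add(8, Mul(74, Rational(-1, 35))), Mul(-8, Pow(Mul(7, Rational(1, 9)), -1))) = Add(Add(8, Rational(-74, 35)), Mul(-8, Pow(Rational(7, 9), -1))) = Add(Rational(206, 35), Mul(-8, Rational(9, 7))) = Add(Rational(206, 35), Rational(-72, 7)) = Rational(-22, 5) ≈ -4.4000)
Pow(I, 2) = Pow(Rational(-22, 5), 2) = Rational(484, 25)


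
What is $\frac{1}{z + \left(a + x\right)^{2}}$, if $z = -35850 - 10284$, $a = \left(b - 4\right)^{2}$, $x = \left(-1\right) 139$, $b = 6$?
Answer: $- \frac{1}{27909} \approx -3.5831 \cdot 10^{-5}$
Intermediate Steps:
$x = -139$
$a = 4$ ($a = \left(6 - 4\right)^{2} = 2^{2} = 4$)
$z = -46134$ ($z = -35850 - 10284 = -46134$)
$\frac{1}{z + \left(a + x\right)^{2}} = \frac{1}{-46134 + \left(4 - 139\right)^{2}} = \frac{1}{-46134 + \left(-135\right)^{2}} = \frac{1}{-46134 + 18225} = \frac{1}{-27909} = - \frac{1}{27909}$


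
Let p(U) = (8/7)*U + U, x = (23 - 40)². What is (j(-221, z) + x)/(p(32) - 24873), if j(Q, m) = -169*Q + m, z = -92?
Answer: -262822/173631 ≈ -1.5137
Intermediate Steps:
x = 289 (x = (-17)² = 289)
j(Q, m) = m - 169*Q
p(U) = 15*U/7 (p(U) = (8*(⅐))*U + U = 8*U/7 + U = 15*U/7)
(j(-221, z) + x)/(p(32) - 24873) = ((-92 - 169*(-221)) + 289)/((15/7)*32 - 24873) = ((-92 + 37349) + 289)/(480/7 - 24873) = (37257 + 289)/(-173631/7) = 37546*(-7/173631) = -262822/173631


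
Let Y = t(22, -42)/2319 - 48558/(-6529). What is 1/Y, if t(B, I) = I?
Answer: 5046917/37443928 ≈ 0.13479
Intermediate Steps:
Y = 37443928/5046917 (Y = -42/2319 - 48558/(-6529) = -42*1/2319 - 48558*(-1/6529) = -14/773 + 48558/6529 = 37443928/5046917 ≈ 7.4192)
1/Y = 1/(37443928/5046917) = 5046917/37443928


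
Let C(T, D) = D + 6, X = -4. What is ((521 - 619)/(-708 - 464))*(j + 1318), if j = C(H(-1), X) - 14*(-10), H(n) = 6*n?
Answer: 35770/293 ≈ 122.08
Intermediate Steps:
C(T, D) = 6 + D
j = 142 (j = (6 - 4) - 14*(-10) = 2 + 140 = 142)
((521 - 619)/(-708 - 464))*(j + 1318) = ((521 - 619)/(-708 - 464))*(142 + 1318) = -98/(-1172)*1460 = -98*(-1/1172)*1460 = (49/586)*1460 = 35770/293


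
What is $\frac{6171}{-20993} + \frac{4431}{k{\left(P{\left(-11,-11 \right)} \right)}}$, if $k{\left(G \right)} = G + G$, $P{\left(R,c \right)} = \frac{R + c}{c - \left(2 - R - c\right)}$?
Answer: $\frac{3255427881}{923692} \approx 3524.4$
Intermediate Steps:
$P{\left(R,c \right)} = \frac{R + c}{-2 + R + 2 c}$ ($P{\left(R,c \right)} = \frac{R + c}{c + \left(-2 + R + c\right)} = \frac{R + c}{-2 + R + 2 c}$)
$k{\left(G \right)} = 2 G$
$\frac{6171}{-20993} + \frac{4431}{k{\left(P{\left(-11,-11 \right)} \right)}} = \frac{6171}{-20993} + \frac{4431}{2 \frac{-11 - 11}{-2 - 11 + 2 \left(-11\right)}} = 6171 \left(- \frac{1}{20993}\right) + \frac{4431}{2 \frac{1}{-2 - 11 - 22} \left(-22\right)} = - \frac{6171}{20993} + \frac{4431}{2 \frac{1}{-35} \left(-22\right)} = - \frac{6171}{20993} + \frac{4431}{2 \left(\left(- \frac{1}{35}\right) \left(-22\right)\right)} = - \frac{6171}{20993} + \frac{4431}{2 \cdot \frac{22}{35}} = - \frac{6171}{20993} + \frac{4431}{\frac{44}{35}} = - \frac{6171}{20993} + 4431 \cdot \frac{35}{44} = - \frac{6171}{20993} + \frac{155085}{44} = \frac{3255427881}{923692}$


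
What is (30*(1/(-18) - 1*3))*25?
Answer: -6875/3 ≈ -2291.7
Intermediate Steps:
(30*(1/(-18) - 1*3))*25 = (30*(-1/18 - 3))*25 = (30*(-55/18))*25 = -275/3*25 = -6875/3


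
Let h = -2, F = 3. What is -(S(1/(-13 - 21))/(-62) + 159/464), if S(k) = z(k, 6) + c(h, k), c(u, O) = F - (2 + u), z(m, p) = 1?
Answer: -4001/14384 ≈ -0.27816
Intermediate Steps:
c(u, O) = 1 - u (c(u, O) = 3 - (2 + u) = 3 + (-2 - u) = 1 - u)
S(k) = 4 (S(k) = 1 + (1 - 1*(-2)) = 1 + (1 + 2) = 1 + 3 = 4)
-(S(1/(-13 - 21))/(-62) + 159/464) = -(4/(-62) + 159/464) = -(4*(-1/62) + 159*(1/464)) = -(-2/31 + 159/464) = -1*4001/14384 = -4001/14384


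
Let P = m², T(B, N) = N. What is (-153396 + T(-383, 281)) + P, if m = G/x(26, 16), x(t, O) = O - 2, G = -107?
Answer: -29999091/196 ≈ -1.5306e+5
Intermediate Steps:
x(t, O) = -2 + O
m = -107/14 (m = -107/(-2 + 16) = -107/14 ≈ -7.6429)
P = 11449/196 (P = (-107/14)² = 11449/196 ≈ 58.413)
(-153396 + T(-383, 281)) + P = (-153396 + 281) + 11449/196 = -153115 + 11449/196 = -29999091/196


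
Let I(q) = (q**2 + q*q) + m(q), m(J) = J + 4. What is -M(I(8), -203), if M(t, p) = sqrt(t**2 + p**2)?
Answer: -7*sqrt(1241) ≈ -246.59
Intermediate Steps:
m(J) = 4 + J
I(q) = 4 + q + 2*q**2 (I(q) = (q**2 + q*q) + (4 + q) = (q**2 + q**2) + (4 + q) = 2*q**2 + (4 + q) = 4 + q + 2*q**2)
M(t, p) = sqrt(p**2 + t**2)
-M(I(8), -203) = -sqrt((-203)**2 + (4 + 8 + 2*8**2)**2) = -sqrt(41209 + (4 + 8 + 2*64)**2) = -sqrt(41209 + (4 + 8 + 128)**2) = -sqrt(41209 + 140**2) = -sqrt(41209 + 19600) = -sqrt(60809) = -7*sqrt(1241)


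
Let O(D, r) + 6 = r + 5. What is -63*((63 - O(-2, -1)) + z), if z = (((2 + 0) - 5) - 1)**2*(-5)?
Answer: 945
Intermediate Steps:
O(D, r) = -1 + r (O(D, r) = -6 + (r + 5) = -6 + (5 + r) = -1 + r)
z = -80 (z = ((2 - 5) - 1)**2*(-5) = (-3 - 1)**2*(-5) = (-4)**2*(-5) = 16*(-5) = -80)
-63*((63 - O(-2, -1)) + z) = -63*((63 - (-1 - 1)) - 80) = -63*((63 - 1*(-2)) - 80) = -63*((63 + 2) - 80) = -63*(65 - 80) = -63*(-15) = 945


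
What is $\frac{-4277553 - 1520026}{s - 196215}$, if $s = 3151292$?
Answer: $- \frac{5797579}{2955077} \approx -1.9619$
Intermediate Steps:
$\frac{-4277553 - 1520026}{s - 196215} = \frac{-4277553 - 1520026}{3151292 - 196215} = - \frac{5797579}{3151292 + \left(-900354 + 704139\right)} = - \frac{5797579}{3151292 - 196215} = - \frac{5797579}{2955077}$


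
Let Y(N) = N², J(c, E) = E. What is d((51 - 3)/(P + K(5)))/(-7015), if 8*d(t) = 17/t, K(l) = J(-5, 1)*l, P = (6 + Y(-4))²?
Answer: -2771/897920 ≈ -0.0030860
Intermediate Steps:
P = 484 (P = (6 + (-4)²)² = (6 + 16)² = 22² = 484)
K(l) = l (K(l) = 1*l = l)
d(t) = 17/(8*t) (d(t) = (17/t)/8 = 17/(8*t))
d((51 - 3)/(P + K(5)))/(-7015) = (17/(8*(((51 - 3)/(484 + 5)))))/(-7015) = (17/(8*((48/489))))*(-1/7015) = (17/(8*((48*(1/489)))))*(-1/7015) = (17/(8*(16/163)))*(-1/7015) = ((17/8)*(163/16))*(-1/7015) = (2771/128)*(-1/7015) = -2771/897920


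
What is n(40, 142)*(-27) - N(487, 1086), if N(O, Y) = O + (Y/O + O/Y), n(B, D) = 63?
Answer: -1158610381/528882 ≈ -2190.7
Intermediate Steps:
N(O, Y) = O + O/Y + Y/O (N(O, Y) = O + (O/Y + Y/O) = O + O/Y + Y/O)
n(40, 142)*(-27) - N(487, 1086) = 63*(-27) - (487 + 487/1086 + 1086/487) = -1701 - (487 + 487*(1/1086) + 1086*(1/487)) = -1701 - (487 + 487/1086 + 1086/487) = -1701 - 1*258982099/528882 = -1701 - 258982099/528882 = -1158610381/528882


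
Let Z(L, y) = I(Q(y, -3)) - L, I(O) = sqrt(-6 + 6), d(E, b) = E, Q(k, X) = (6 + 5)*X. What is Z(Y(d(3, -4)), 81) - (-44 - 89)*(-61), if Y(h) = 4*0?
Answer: -8113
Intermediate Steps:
Q(k, X) = 11*X
I(O) = 0 (I(O) = sqrt(0) = 0)
Y(h) = 0
Z(L, y) = -L (Z(L, y) = 0 - L = -L)
Z(Y(d(3, -4)), 81) - (-44 - 89)*(-61) = -1*0 - (-44 - 89)*(-61) = 0 - (-133)*(-61) = 0 - 1*8113 = 0 - 8113 = -8113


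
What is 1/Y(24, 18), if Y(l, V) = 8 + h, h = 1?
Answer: 1/9 ≈ 0.11111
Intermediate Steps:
Y(l, V) = 9 (Y(l, V) = 8 + 1 = 9)
1/Y(24, 18) = 1/9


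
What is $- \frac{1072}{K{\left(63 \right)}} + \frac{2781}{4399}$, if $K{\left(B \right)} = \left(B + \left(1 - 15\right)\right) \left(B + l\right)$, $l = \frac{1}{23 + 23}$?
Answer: $\frac{178120343}{624882349} \approx 0.28505$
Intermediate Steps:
$l = \frac{1}{46} \approx 0.021739$
$K{\left(B \right)} = \left(-14 + B\right) \left(\frac{1}{46} + B\right)$ ($K{\left(B \right)} = \left(B + \left(1 - 15\right)\right) \left(B + \frac{1}{46}\right) = \left(B + \left(1 - 15\right)\right) \left(\frac{1}{46} + B\right) = \left(B - 14\right) \left(\frac{1}{46} + B\right) = \left(-14 + B\right) \left(\frac{1}{46} + B\right)$)
$- \frac{1072}{K{\left(63 \right)}} + \frac{2781}{4399} = - \frac{1072}{- \frac{7}{23} + 63^{2} - \frac{40509}{46}} + \frac{2781}{4399} = - \frac{1072}{- \frac{7}{23} + 3969 - \frac{40509}{46}} + 2781 \cdot \frac{1}{4399} = - \frac{1072}{\frac{142051}{46}} + \frac{2781}{4399} = \left(-1072\right) \frac{46}{142051} + \frac{2781}{4399} = - \frac{49312}{142051} + \frac{2781}{4399} = \frac{178120343}{624882349}$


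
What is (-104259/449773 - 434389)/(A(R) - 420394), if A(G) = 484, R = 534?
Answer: 97688273978/94432090215 ≈ 1.0345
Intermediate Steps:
(-104259/449773 - 434389)/(A(R) - 420394) = (-104259/449773 - 434389)/(484 - 420394) = (-104259*1/449773 - 434389)/(-419910) = (-104259/449773 - 434389)*(-1/419910) = -195376547956/449773*(-1/419910) = 97688273978/94432090215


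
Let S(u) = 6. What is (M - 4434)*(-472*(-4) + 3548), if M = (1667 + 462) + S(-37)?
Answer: -12497364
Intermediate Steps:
M = 2135 (M = (1667 + 462) + 6 = 2129 + 6 = 2135)
(M - 4434)*(-472*(-4) + 3548) = (2135 - 4434)*(-472*(-4) + 3548) = -2299*(1888 + 3548) = -2299*5436 = -12497364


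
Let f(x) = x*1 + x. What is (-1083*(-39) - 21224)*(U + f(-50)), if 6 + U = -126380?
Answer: -2657850318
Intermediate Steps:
U = -126386 (U = -6 - 126380 = -126386)
f(x) = 2*x (f(x) = x + x = 2*x)
(-1083*(-39) - 21224)*(U + f(-50)) = (-1083*(-39) - 21224)*(-126386 + 2*(-50)) = (42237 - 21224)*(-126386 - 100) = 21013*(-126486) = -2657850318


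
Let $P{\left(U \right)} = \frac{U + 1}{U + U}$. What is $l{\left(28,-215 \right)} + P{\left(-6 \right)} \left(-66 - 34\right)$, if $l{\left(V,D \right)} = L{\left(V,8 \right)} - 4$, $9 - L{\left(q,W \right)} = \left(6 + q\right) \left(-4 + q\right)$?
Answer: $- \frac{2558}{3} \approx -852.67$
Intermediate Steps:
$L{\left(q,W \right)} = 9 - \left(-4 + q\right) \left(6 + q\right)$ ($L{\left(q,W \right)} = 9 - \left(6 + q\right) \left(-4 + q\right) = 9 - \left(-4 + q\right) \left(6 + q\right)$)
$l{\left(V,D \right)} = 29 - V^{2} - 2 V$ ($l{\left(V,D \right)} = \left(33 - V^{2} - 2 V\right) - 4 = 29 - V^{2} - 2 V$)
$P{\left(U \right)} = \frac{1 + U}{2 U}$
$l{\left(28,-215 \right)} + P{\left(-6 \right)} \left(-66 - 34\right) = \left(29 - 28^{2} - 56\right) + \frac{1 - 6}{2 \left(-6\right)} \left(-66 - 34\right) = \left(29 - 784 - 56\right) + \frac{1}{2} \left(- \frac{1}{6}\right) \left(-5\right) \left(-100\right) = \left(29 - 784 - 56\right) + \frac{5}{12} \left(-100\right) = -811 - \frac{125}{3} = - \frac{2558}{3}$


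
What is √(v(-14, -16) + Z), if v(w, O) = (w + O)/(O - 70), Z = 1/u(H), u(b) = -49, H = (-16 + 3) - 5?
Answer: 2*√7439/301 ≈ 0.57309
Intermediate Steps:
H = -18 (H = -13 - 5 = -18)
Z = -1/49 (Z = 1/(-49) = -1/49 ≈ -0.020408)
v(w, O) = (O + w)/(-70 + O)
√(v(-14, -16) + Z) = √((-16 - 14)/(-70 - 16) - 1/49) = √(-30/(-86) - 1/49) = √(-1/86*(-30) - 1/49) = √(15/43 - 1/49) = √(692/2107) = 2*√7439/301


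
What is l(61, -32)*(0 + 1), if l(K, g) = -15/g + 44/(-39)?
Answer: -823/1248 ≈ -0.65946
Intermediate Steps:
l(K, g) = -44/39 - 15/g (l(K, g) = -15/g + 44*(-1/39) = -15/g - 44/39 = -44/39 - 15/g)
l(61, -32)*(0 + 1) = (-44/39 - 15/(-32))*(0 + 1) = (-44/39 - 15*(-1/32))*1 = (-44/39 + 15/32)*1 = -823/1248*1 = -823/1248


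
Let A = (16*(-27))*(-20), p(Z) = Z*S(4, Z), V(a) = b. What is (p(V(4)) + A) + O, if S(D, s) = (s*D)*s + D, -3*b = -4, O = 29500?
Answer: 1030180/27 ≈ 38155.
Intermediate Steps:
b = 4/3 (b = -⅓*(-4) = 4/3 ≈ 1.3333)
V(a) = 4/3
S(D, s) = D + D*s² (S(D, s) = (D*s)*s + D = D*s² + D = D + D*s²)
p(Z) = Z*(4 + 4*Z²) (p(Z) = Z*(4*(1 + Z²)) = Z*(4 + 4*Z²))
A = 8640 (A = -432*(-20) = 8640)
(p(V(4)) + A) + O = (4*(4/3)*(1 + (4/3)²) + 8640) + 29500 = (4*(4/3)*(1 + 16/9) + 8640) + 29500 = (4*(4/3)*(25/9) + 8640) + 29500 = (400/27 + 8640) + 29500 = 233680/27 + 29500 = 1030180/27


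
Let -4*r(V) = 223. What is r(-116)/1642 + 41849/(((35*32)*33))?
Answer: 33327769/30344160 ≈ 1.0983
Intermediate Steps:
r(V) = -223/4 (r(V) = -1/4*223 = -223/4)
r(-116)/1642 + 41849/(((35*32)*33)) = -223/4/1642 + 41849/(((35*32)*33)) = -223/4*1/1642 + 41849/((1120*33)) = -223/6568 + 41849/36960 = 33327769/30344160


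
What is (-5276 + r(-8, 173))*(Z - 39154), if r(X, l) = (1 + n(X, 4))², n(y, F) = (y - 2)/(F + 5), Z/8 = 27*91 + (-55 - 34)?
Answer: 8636844550/81 ≈ 1.0663e+8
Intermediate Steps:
Z = 18944 (Z = 8*(27*91 + (-55 - 34)) = 8*(2457 - 89) = 8*2368 = 18944)
n(y, F) = (-2 + y)/(5 + F)
r(X, l) = (7/9 + X/9)² (r(X, l) = (1 + (-2 + X)/(5 + 4))² = (1 + (-2 + X)/9)² = (1 + (-2/9 + X/9))² = (7/9 + X/9)²)
(-5276 + r(-8, 173))*(Z - 39154) = (-5276 + (7 - 8)²/81)*(18944 - 39154) = (-5276 + (1/81)*(-1)²)*(-20210) = (-5276 + (1/81)*1)*(-20210) = (-5276 + 1/81)*(-20210) = -427355/81*(-20210) = 8636844550/81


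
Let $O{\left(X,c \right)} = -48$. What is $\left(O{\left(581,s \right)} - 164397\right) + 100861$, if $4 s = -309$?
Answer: $-63584$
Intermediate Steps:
$s = - \frac{309}{4}$ ($s = \frac{1}{4} \left(-309\right) = - \frac{309}{4} \approx -77.25$)
$\left(O{\left(581,s \right)} - 164397\right) + 100861 = \left(-48 - 164397\right) + 100861 = -164445 + 100861 = -63584$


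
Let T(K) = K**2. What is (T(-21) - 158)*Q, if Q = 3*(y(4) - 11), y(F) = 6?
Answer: -4245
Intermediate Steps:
Q = -15 (Q = 3*(6 - 11) = 3*(-5) = -15)
(T(-21) - 158)*Q = ((-21)**2 - 158)*(-15) = (441 - 158)*(-15) = 283*(-15) = -4245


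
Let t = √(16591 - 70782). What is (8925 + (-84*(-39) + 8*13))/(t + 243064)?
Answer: 2990902520/59080162287 - 12305*I*√54191/59080162287 ≈ 0.050624 - 4.8485e-5*I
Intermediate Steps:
t = I*√54191 (t = √(-54191) = I*√54191 ≈ 232.79*I)
(8925 + (-84*(-39) + 8*13))/(t + 243064) = (8925 + (-84*(-39) + 8*13))/(I*√54191 + 243064) = (8925 + (3276 + 104))/(243064 + I*√54191) = (8925 + 3380)/(243064 + I*√54191) = 12305/(243064 + I*√54191)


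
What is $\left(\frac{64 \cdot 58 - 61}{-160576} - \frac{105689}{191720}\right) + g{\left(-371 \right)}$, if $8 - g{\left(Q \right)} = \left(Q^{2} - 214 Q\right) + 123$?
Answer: $- \frac{835639672741823}{3848203840} \approx -2.1715 \cdot 10^{5}$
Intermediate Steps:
$g{\left(Q \right)} = -115 - Q^{2} + 214 Q$ ($g{\left(Q \right)} = 8 - \left(\left(Q^{2} - 214 Q\right) + 123\right) = 8 - \left(123 + Q^{2} - 214 Q\right) = -115 - Q^{2} + 214 Q$)
$\left(\frac{64 \cdot 58 - 61}{-160576} - \frac{105689}{191720}\right) + g{\left(-371 \right)} = \left(\frac{64 \cdot 58 - 61}{-160576} - \frac{105689}{191720}\right) - 217150 = \left(\left(3712 - 61\right) \left(- \frac{1}{160576}\right) - \frac{105689}{191720}\right) - 217150 = \left(3651 \left(- \frac{1}{160576}\right) - \frac{105689}{191720}\right) - 217150 = \left(- \frac{3651}{160576} - \frac{105689}{191720}\right) - 217150 = - \frac{2208885823}{3848203840} - 217150 = - \frac{835639672741823}{3848203840}$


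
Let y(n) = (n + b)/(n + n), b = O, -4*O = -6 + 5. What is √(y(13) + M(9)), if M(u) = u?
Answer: √25714/52 ≈ 3.0838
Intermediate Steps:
O = ¼ (O = -(-6 + 5)/4 = -¼*(-1) = ¼ ≈ 0.25000)
b = ¼ ≈ 0.25000
y(n) = (¼ + n)/(2*n) (y(n) = (n + ¼)/(n + n) = (¼ + n)/((2*n)) = (¼ + n)*(1/(2*n)) = (¼ + n)/(2*n))
√(y(13) + M(9)) = √((⅛)*(1 + 4*13)/13 + 9) = √((⅛)*(1/13)*(1 + 52) + 9) = √((⅛)*(1/13)*53 + 9) = √(53/104 + 9) = √(989/104) = √25714/52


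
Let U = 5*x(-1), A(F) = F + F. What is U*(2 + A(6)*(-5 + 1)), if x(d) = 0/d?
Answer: 0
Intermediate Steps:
x(d) = 0
A(F) = 2*F
U = 0 (U = 5*0 = 0)
U*(2 + A(6)*(-5 + 1)) = 0*(2 + (2*6)*(-5 + 1)) = 0*(2 + 12*(-4)) = 0*(2 - 48) = 0*(-46) = 0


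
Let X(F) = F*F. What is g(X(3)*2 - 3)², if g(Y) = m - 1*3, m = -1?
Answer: 16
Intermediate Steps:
X(F) = F²
g(Y) = -4 (g(Y) = -1 - 1*3 = -1 - 3 = -4)
g(X(3)*2 - 3)² = (-4)² = 16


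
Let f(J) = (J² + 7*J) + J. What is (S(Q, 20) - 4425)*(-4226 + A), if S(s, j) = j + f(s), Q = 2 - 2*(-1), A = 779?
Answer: 15018579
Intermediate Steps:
f(J) = J² + 8*J
Q = 4 (Q = 2 + 2 = 4)
S(s, j) = j + s*(8 + s)
(S(Q, 20) - 4425)*(-4226 + A) = ((20 + 4*(8 + 4)) - 4425)*(-4226 + 779) = ((20 + 4*12) - 4425)*(-3447) = ((20 + 48) - 4425)*(-3447) = (68 - 4425)*(-3447) = -4357*(-3447) = 15018579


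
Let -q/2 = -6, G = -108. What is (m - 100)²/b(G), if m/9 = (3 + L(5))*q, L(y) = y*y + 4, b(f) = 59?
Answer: 11262736/59 ≈ 1.9089e+5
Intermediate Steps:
q = 12 (q = -2*(-6) = 12)
L(y) = 4 + y² (L(y) = y² + 4 = 4 + y²)
m = 3456 (m = 9*((3 + (4 + 5²))*12) = 9*((3 + (4 + 25))*12) = 9*((3 + 29)*12) = 9*(32*12) = 9*384 = 3456)
(m - 100)²/b(G) = (3456 - 100)²/59 = 3356²*(1/59) = 11262736*(1/59) = 11262736/59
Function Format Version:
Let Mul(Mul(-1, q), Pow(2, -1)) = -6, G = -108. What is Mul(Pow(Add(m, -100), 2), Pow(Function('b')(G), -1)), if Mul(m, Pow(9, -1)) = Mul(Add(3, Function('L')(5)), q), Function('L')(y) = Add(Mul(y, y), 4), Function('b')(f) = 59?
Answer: Rational(11262736, 59) ≈ 1.9089e+5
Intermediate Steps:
q = 12 (q = Mul(-2, -6) = 12)
Function('L')(y) = Add(4, Pow(y, 2)) (Function('L')(y) = Add(Pow(y, 2), 4) = Add(4, Pow(y, 2)))
m = 3456 (m = Mul(9, Mul(Add(3, Add(4, Pow(5, 2))), 12)) = Mul(9, Mul(Add(3, Add(4, 25)), 12)) = Mul(9, Mul(Add(3, 29), 12)) = Mul(9, Mul(32, 12)) = Mul(9, 384) = 3456)
Mul(Pow(Add(m, -100), 2), Pow(Function('b')(G), -1)) = Mul(Pow(Add(3456, -100), 2), Pow(59, -1)) = Mul(Pow(3356, 2), Rational(1, 59)) = Mul(11262736, Rational(1, 59)) = Rational(11262736, 59)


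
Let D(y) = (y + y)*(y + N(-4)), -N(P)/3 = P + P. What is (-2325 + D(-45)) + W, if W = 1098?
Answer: 663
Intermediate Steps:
N(P) = -6*P (N(P) = -3*(P + P) = -6*P)
D(y) = 2*y*(24 + y) (D(y) = (y + y)*(y - 6*(-4)) = (2*y)*(y + 24) = (2*y)*(24 + y) = 2*y*(24 + y))
(-2325 + D(-45)) + W = (-2325 + 2*(-45)*(24 - 45)) + 1098 = (-2325 + 2*(-45)*(-21)) + 1098 = (-2325 + 1890) + 1098 = -435 + 1098 = 663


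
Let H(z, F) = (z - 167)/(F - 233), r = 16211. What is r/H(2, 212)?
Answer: 113477/55 ≈ 2063.2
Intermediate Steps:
H(z, F) = (-167 + z)/(-233 + F)
r/H(2, 212) = 16211/(((-167 + 2)/(-233 + 212))) = 16211/((-165/(-21))) = 16211/((-1/21*(-165))) = 16211/(55/7) = 16211*(7/55) = 113477/55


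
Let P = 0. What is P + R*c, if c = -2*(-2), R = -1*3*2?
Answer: -24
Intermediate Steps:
R = -6 (R = -3*2 = -6)
c = 4
P + R*c = 0 - 6*4 = 0 - 24 = -24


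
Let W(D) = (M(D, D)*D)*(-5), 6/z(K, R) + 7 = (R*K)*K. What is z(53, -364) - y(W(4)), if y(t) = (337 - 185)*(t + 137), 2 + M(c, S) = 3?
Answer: -18183837678/1022483 ≈ -17784.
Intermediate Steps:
M(c, S) = 1 (M(c, S) = -2 + 3 = 1)
z(K, R) = 6/(-7 + R*K**2) (z(K, R) = 6/(-7 + (R*K)*K) = 6/(-7 + (K*R)*K) = 6/(-7 + R*K**2))
W(D) = -5*D (W(D) = (1*D)*(-5) = D*(-5) = -5*D)
y(t) = 20824 + 152*t (y(t) = 152*(137 + t) = 20824 + 152*t)
z(53, -364) - y(W(4)) = 6/(-7 - 364*53**2) - (20824 + 152*(-5*4)) = 6/(-7 - 364*2809) - (20824 + 152*(-20)) = 6/(-7 - 1022476) - (20824 - 3040) = 6/(-1022483) - 1*17784 = 6*(-1/1022483) - 17784 = -6/1022483 - 17784 = -18183837678/1022483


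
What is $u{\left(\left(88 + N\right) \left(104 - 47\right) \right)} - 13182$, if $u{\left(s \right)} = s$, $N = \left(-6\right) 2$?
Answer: $-8850$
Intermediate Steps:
$N = -12$
$u{\left(\left(88 + N\right) \left(104 - 47\right) \right)} - 13182 = \left(88 - 12\right) \left(104 - 47\right) - 13182 = 76 \cdot 57 - 13182 = 4332 - 13182 = -8850$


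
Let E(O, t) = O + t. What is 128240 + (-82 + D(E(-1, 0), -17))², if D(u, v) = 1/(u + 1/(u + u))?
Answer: 1215664/9 ≈ 1.3507e+5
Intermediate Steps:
D(u, v) = 1/(u + 1/(2*u))
128240 + (-82 + D(E(-1, 0), -17))² = 128240 + (-82 + 2*(-1 + 0)/(1 + 2*(-1 + 0)²))² = 128240 + (-82 + 2*(-1)/(1 + 2*(-1)²))² = 128240 + (-82 + 2*(-1)/(1 + 2*1))² = 128240 + (-82 + 2*(-1)/(1 + 2))² = 128240 + (-82 + 2*(-1)/3)² = 128240 + (-82 + 2*(-1)*(⅓))² = 128240 + (-82 - ⅔)² = 128240 + (-248/3)² = 128240 + 61504/9 = 1215664/9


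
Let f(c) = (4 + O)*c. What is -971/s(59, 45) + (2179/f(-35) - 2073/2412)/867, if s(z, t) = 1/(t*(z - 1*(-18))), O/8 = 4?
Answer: -61564013282662/18298035 ≈ -3.3645e+6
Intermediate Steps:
O = 32 (O = 8*4 = 32)
f(c) = 36*c (f(c) = (4 + 32)*c = 36*c)
s(z, t) = 1/(t*(18 + z)) (s(z, t) = 1/(t*(z + 18)) = 1/(t*(18 + z)))
-971/s(59, 45) + (2179/f(-35) - 2073/2412)/867 = -971/(1/(45*(18 + 59))) + (2179/((36*(-35))) - 2073/2412)/867 = -971/((1/45)/77) + (2179/(-1260) - 2073*1/2412)*(1/867) = -971/((1/45)*(1/77)) + (2179*(-1/1260) - 691/804)*(1/867) = -971/1/3465 + (-2179/1260 - 691/804)*(1/867) = -971*3465 - 54637/21105*1/867 = -3364515 - 54637/18298035 = -61564013282662/18298035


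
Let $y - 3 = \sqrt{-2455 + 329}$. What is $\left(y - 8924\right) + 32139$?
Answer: $23218 + i \sqrt{2126} \approx 23218.0 + 46.109 i$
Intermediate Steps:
$y = 3 + i \sqrt{2126}$ ($y = 3 + \sqrt{-2455 + 329} = 3 + \sqrt{-2126} = 3 + i \sqrt{2126} \approx 3.0 + 46.109 i$)
$\left(y - 8924\right) + 32139 = \left(\left(3 + i \sqrt{2126}\right) - 8924\right) + 32139 = \left(-8921 + i \sqrt{2126}\right) + 32139 = 23218 + i \sqrt{2126}$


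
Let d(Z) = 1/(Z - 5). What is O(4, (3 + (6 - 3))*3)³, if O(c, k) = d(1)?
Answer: -1/64 ≈ -0.015625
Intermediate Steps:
d(Z) = 1/(-5 + Z)
O(c, k) = -¼ (O(c, k) = 1/(-5 + 1) = 1/(-4) = -¼)
O(4, (3 + (6 - 3))*3)³ = (-¼)³ = -1/64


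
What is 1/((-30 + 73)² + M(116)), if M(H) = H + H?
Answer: 1/2081 ≈ 0.00048054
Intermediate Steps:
M(H) = 2*H
1/((-30 + 73)² + M(116)) = 1/((-30 + 73)² + 2*116) = 1/(43² + 232) = 1/(1849 + 232) = 1/2081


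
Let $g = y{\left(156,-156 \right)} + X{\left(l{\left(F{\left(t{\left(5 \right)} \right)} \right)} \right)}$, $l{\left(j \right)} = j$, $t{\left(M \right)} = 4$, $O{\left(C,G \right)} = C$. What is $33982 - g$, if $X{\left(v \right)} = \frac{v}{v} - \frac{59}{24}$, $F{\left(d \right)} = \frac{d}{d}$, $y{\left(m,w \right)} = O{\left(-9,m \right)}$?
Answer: $\frac{815819}{24} \approx 33992.0$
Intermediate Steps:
$y{\left(m,w \right)} = -9$
$F{\left(d \right)} = 1$
$X{\left(v \right)} = - \frac{35}{24}$ ($X{\left(v \right)} = 1 - \frac{59}{24} = - \frac{35}{24}$)
$g = - \frac{251}{24}$ ($g = -9 - \frac{35}{24} = - \frac{251}{24} \approx -10.458$)
$33982 - g = 33982 - - \frac{251}{24} = 33982 + \frac{251}{24} = \frac{815819}{24}$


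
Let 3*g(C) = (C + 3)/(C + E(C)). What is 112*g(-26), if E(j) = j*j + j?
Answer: -161/117 ≈ -1.3761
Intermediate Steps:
E(j) = j + j² (E(j) = j² + j = j + j²)
g(C) = (3 + C)/(3*(C + C*(1 + C))) (g(C) = ((C + 3)/(C + C*(1 + C)))/3 = ((3 + C)/(C + C*(1 + C)))/3 = (3 + C)/(3*(C + C*(1 + C))))
112*g(-26) = 112*((⅓)*(3 - 26)/(-26*(2 - 26))) = 112*((⅓)*(-1/26)*(-23)/(-24)) = 112*((⅓)*(-1/26)*(-1/24)*(-23)) = 112*(-23/1872) = -161/117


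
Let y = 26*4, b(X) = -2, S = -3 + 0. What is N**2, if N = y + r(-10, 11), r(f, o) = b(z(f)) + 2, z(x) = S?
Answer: 10816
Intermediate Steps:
S = -3
z(x) = -3
y = 104
r(f, o) = 0 (r(f, o) = -2 + 2 = 0)
N = 104 (N = 104 + 0 = 104)
N**2 = 104**2 = 10816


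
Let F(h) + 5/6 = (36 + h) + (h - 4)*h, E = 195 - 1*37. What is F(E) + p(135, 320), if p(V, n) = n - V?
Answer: 148261/6 ≈ 24710.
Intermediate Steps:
E = 158 (E = 195 - 37 = 158)
F(h) = 211/6 + h + h*(-4 + h) (F(h) = -⅚ + ((36 + h) + (h - 4)*h) = -⅚ + ((36 + h) + (-4 + h)*h) = -⅚ + ((36 + h) + h*(-4 + h)) = -⅚ + (36 + h + h*(-4 + h)) = 211/6 + h + h*(-4 + h))
F(E) + p(135, 320) = (211/6 + 158² - 3*158) + (320 - 1*135) = (211/6 + 24964 - 474) + (320 - 135) = 147151/6 + 185 = 148261/6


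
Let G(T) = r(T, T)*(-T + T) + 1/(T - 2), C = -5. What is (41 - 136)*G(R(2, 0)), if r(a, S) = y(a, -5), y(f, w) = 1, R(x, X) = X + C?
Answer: 95/7 ≈ 13.571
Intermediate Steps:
R(x, X) = -5 + X (R(x, X) = X - 5 = -5 + X)
r(a, S) = 1
G(T) = 1/(-2 + T) (G(T) = 1*(-T + T) + 1/(T - 2) = 1*0 + 1/(-2 + T) = 0 + 1/(-2 + T) = 1/(-2 + T))
(41 - 136)*G(R(2, 0)) = (41 - 136)/(-2 + (-5 + 0)) = -95/(-2 - 5) = -95/(-7) = -95*(-⅐) = 95/7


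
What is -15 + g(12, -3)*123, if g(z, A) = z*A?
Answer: -4443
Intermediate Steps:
g(z, A) = A*z
-15 + g(12, -3)*123 = -15 - 3*12*123 = -15 - 36*123 = -15 - 4428 = -4443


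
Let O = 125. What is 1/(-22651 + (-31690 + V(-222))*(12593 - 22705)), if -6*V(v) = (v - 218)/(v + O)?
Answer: 291/93246373679 ≈ 3.1208e-9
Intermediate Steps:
V(v) = -(-218 + v)/(6*(125 + v)) (V(v) = -(v - 218)/(6*(v + 125)) = -(-218 + v)/(6*(125 + v)))
1/(-22651 + (-31690 + V(-222))*(12593 - 22705)) = 1/(-22651 + (-31690 + (218 - 1*(-222))/(6*(125 - 222)))*(12593 - 22705)) = 1/(-22651 + (-31690 + (⅙)*(218 + 222)/(-97))*(-10112)) = 1/(-22651 + (-31690 + (⅙)*(-1/97)*440)*(-10112)) = 1/(-22651 + (-31690 - 220/291)*(-10112)) = 1/(-22651 - 9222010/291*(-10112)) = 1/(-22651 + 93252965120/291) = 1/(93246373679/291) = 291/93246373679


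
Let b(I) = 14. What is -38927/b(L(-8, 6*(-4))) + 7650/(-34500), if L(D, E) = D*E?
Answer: -319783/115 ≈ -2780.7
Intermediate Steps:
-38927/b(L(-8, 6*(-4))) + 7650/(-34500) = -38927/14 + 7650/(-34500) = -38927*1/14 + 7650*(-1/34500) = -5561/2 - 51/230 = -319783/115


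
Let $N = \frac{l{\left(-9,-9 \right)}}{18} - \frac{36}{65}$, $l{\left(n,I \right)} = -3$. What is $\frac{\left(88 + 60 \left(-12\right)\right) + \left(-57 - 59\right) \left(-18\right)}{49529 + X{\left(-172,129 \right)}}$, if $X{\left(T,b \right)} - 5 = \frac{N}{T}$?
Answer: $\frac{97668480}{3322741001} \approx 0.029394$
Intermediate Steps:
$N = - \frac{281}{390}$ ($N = - \frac{3}{18} - \frac{36}{65} = \left(-3\right) \frac{1}{18} - \frac{36}{65} = - \frac{1}{6} - \frac{36}{65} = - \frac{281}{390} \approx -0.72051$)
$X{\left(T,b \right)} = 5 - \frac{281}{390 T}$
$\frac{\left(88 + 60 \left(-12\right)\right) + \left(-57 - 59\right) \left(-18\right)}{49529 + X{\left(-172,129 \right)}} = \frac{\left(88 + 60 \left(-12\right)\right) + \left(-57 - 59\right) \left(-18\right)}{49529 + \left(5 - \frac{281}{390 \left(-172\right)}\right)} = \frac{\left(88 - 720\right) - -2088}{49529 + \left(5 - - \frac{281}{67080}\right)} = \frac{-632 + 2088}{49529 + \left(5 + \frac{281}{67080}\right)} = \frac{1456}{49529 + \frac{335681}{67080}} = \frac{1456}{\frac{3322741001}{67080}} = 1456 \cdot \frac{67080}{3322741001} = \frac{97668480}{3322741001}$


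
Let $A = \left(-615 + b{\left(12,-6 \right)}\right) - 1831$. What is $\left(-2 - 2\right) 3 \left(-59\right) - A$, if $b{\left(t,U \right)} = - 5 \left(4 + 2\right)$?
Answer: $3184$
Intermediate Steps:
$b{\left(t,U \right)} = -30$ ($b{\left(t,U \right)} = \left(-5\right) 6 = -30$)
$A = -2476$ ($A = \left(-615 - 30\right) - 1831 = -645 - 1831 = -2476$)
$\left(-2 - 2\right) 3 \left(-59\right) - A = \left(-2 - 2\right) 3 \left(-59\right) - -2476 = \left(-4\right) 3 \left(-59\right) + 2476 = \left(-12\right) \left(-59\right) + 2476 = 708 + 2476 = 3184$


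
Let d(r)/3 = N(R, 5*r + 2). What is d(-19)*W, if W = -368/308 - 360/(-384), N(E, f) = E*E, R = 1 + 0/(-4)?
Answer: -951/1232 ≈ -0.77192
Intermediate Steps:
R = 1 (R = 1 + 0*(-1/4) = 1 + 0 = 1)
N(E, f) = E**2
d(r) = 3 (d(r) = 3*1**2 = 3*1 = 3)
W = -317/1232 (W = -368*1/308 - 360*(-1/384) = -92/77 + 15/16 = -317/1232 ≈ -0.25731)
d(-19)*W = 3*(-317/1232) = -951/1232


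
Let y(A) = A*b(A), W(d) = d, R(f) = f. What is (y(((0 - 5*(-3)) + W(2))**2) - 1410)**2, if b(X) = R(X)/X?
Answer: 1256641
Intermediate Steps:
b(X) = 1 (b(X) = X/X = 1)
y(A) = A (y(A) = A*1 = A)
(y(((0 - 5*(-3)) + W(2))**2) - 1410)**2 = (((0 - 5*(-3)) + 2)**2 - 1410)**2 = (((0 + 15) + 2)**2 - 1410)**2 = ((15 + 2)**2 - 1410)**2 = (17**2 - 1410)**2 = (289 - 1410)**2 = (-1121)**2 = 1256641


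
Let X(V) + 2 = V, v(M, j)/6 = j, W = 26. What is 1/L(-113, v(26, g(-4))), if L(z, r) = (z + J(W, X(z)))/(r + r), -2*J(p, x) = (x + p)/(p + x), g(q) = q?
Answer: 96/227 ≈ 0.42291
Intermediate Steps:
v(M, j) = 6*j
X(V) = -2 + V
J(p, x) = -½ (J(p, x) = -(x + p)/(2*(p + x)) = -(p + x)/(2*(p + x)) = -½*1 = -½)
L(z, r) = (-½ + z)/(2*r) (L(z, r) = (z - ½)/(r + r) = (-½ + z)/((2*r)) = (-½ + z)*(1/(2*r)) = (-½ + z)/(2*r))
1/L(-113, v(26, g(-4))) = 1/((-1 + 2*(-113))/(4*((6*(-4))))) = 1/((¼)*(-1 - 226)/(-24)) = 1/((¼)*(-1/24)*(-227)) = 1/(227/96) = 96/227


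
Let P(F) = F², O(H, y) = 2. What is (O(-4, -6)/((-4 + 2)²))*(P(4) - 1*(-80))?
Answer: 48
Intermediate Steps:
(O(-4, -6)/((-4 + 2)²))*(P(4) - 1*(-80)) = (2/((-4 + 2)²))*(4² - 1*(-80)) = (2/((-2)²))*(16 + 80) = (2/4)*96 = (2*(¼))*96 = (½)*96 = 48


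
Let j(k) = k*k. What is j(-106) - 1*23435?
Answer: -12199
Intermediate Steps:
j(k) = k**2
j(-106) - 1*23435 = (-106)**2 - 1*23435 = 11236 - 23435 = -12199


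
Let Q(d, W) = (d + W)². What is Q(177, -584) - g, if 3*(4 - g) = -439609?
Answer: 57326/3 ≈ 19109.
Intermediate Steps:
Q(d, W) = (W + d)²
g = 439621/3 (g = 4 - ⅓*(-439609) = 4 + 439609/3 = 439621/3 ≈ 1.4654e+5)
Q(177, -584) - g = (-584 + 177)² - 1*439621/3 = (-407)² - 439621/3 = 165649 - 439621/3 = 57326/3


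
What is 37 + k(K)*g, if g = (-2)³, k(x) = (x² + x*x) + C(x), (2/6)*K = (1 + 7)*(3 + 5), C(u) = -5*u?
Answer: -582107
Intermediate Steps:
K = 192 (K = 3*((1 + 7)*(3 + 5)) = 3*(8*8) = 3*64 = 192)
k(x) = -5*x + 2*x² (k(x) = (x² + x*x) - 5*x = (x² + x²) - 5*x = 2*x² - 5*x = -5*x + 2*x²)
g = -8
37 + k(K)*g = 37 + (192*(-5 + 2*192))*(-8) = 37 + (192*(-5 + 384))*(-8) = 37 + (192*379)*(-8) = 37 + 72768*(-8) = 37 - 582144 = -582107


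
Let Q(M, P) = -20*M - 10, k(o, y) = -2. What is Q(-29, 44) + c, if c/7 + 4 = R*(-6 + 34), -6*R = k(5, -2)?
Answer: 1822/3 ≈ 607.33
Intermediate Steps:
Q(M, P) = -10 - 20*M
R = ⅓ (R = -⅙*(-2) = ⅓ ≈ 0.33333)
c = 112/3 (c = -28 + 7*((-6 + 34)/3) = -28 + 7*((⅓)*28) = -28 + 7*(28/3) = -28 + 196/3 = 112/3 ≈ 37.333)
Q(-29, 44) + c = (-10 - 20*(-29)) + 112/3 = (-10 + 580) + 112/3 = 570 + 112/3 = 1822/3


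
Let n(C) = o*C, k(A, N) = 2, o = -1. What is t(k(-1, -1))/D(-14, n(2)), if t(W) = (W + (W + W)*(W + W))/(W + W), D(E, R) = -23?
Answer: -9/46 ≈ -0.19565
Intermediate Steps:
n(C) = -C
t(W) = (W + 4*W²)/(2*W) (t(W) = (W + (2*W)*(2*W))/((2*W)) = (W + 4*W²)*(1/(2*W)) = (W + 4*W²)/(2*W))
t(k(-1, -1))/D(-14, n(2)) = (½ + 2*2)/(-23) = (½ + 4)*(-1/23) = (9/2)*(-1/23) = -9/46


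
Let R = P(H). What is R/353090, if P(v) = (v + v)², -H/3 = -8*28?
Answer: 903168/176545 ≈ 5.1158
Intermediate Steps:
H = 672 (H = -(-24)*28 = -3*(-224) = 672)
P(v) = 4*v² (P(v) = (2*v)² = 4*v²)
R = 1806336 (R = 4*672² = 4*451584 = 1806336)
R/353090 = 1806336/353090 = 1806336*(1/353090) = 903168/176545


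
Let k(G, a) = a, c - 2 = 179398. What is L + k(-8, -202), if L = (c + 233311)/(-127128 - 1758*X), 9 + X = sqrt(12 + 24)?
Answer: -25027219/121854 ≈ -205.39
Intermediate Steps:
c = 179400 (c = 2 + 179398 = 179400)
X = -3 (X = -9 + sqrt(12 + 24) = -9 + sqrt(36) = -9 + 6 = -3)
L = -412711/121854 (L = (179400 + 233311)/(-127128 - 1758*(-3)) = 412711/(-127128 + 5274) = 412711/(-121854) = 412711*(-1/121854) = -412711/121854 ≈ -3.3869)
L + k(-8, -202) = -412711/121854 - 202 = -25027219/121854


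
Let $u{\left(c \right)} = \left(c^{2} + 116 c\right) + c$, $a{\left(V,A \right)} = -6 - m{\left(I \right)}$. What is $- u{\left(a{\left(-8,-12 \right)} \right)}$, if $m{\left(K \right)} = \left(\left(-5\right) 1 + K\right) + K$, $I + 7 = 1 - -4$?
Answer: $-360$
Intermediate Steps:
$I = -2$ ($I = -7 + \left(1 - -4\right) = -7 + \left(1 + 4\right) = -7 + 5 = -2$)
$m{\left(K \right)} = -5 + 2 K$ ($m{\left(K \right)} = \left(-5 + K\right) + K = -5 + 2 K$)
$a{\left(V,A \right)} = 3$ ($a{\left(V,A \right)} = -6 - \left(-5 + 2 \left(-2\right)\right) = -6 - \left(-5 - 4\right) = -6 - -9 = -6 + 9 = 3$)
$u{\left(c \right)} = c^{2} + 117 c$
$- u{\left(a{\left(-8,-12 \right)} \right)} = - 3 \left(117 + 3\right) = - 3 \cdot 120 = \left(-1\right) 360 = -360$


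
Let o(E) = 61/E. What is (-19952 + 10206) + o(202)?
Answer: -1968631/202 ≈ -9745.7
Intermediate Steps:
(-19952 + 10206) + o(202) = (-19952 + 10206) + 61/202 = -9746 + 61*(1/202) = -9746 + 61/202 = -1968631/202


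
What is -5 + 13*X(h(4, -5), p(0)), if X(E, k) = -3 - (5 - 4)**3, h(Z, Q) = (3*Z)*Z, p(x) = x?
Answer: -57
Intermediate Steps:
h(Z, Q) = 3*Z**2
X(E, k) = -4 (X(E, k) = -3 - 1*1**3 = -3 - 1*1 = -3 - 1 = -4)
-5 + 13*X(h(4, -5), p(0)) = -5 + 13*(-4) = -5 - 52 = -57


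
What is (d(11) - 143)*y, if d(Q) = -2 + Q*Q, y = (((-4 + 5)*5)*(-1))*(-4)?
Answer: -480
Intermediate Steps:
y = 20 (y = ((1*5)*(-1))*(-4) = (5*(-1))*(-4) = -5*(-4) = 20)
d(Q) = -2 + Q**2
(d(11) - 143)*y = ((-2 + 11**2) - 143)*20 = ((-2 + 121) - 143)*20 = (119 - 143)*20 = -24*20 = -480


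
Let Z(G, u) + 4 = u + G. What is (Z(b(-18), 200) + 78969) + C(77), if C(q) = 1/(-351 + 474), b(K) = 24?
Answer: 9740248/123 ≈ 79189.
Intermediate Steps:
Z(G, u) = -4 + G + u (Z(G, u) = -4 + (u + G) = -4 + (G + u) = -4 + G + u)
C(q) = 1/123
(Z(b(-18), 200) + 78969) + C(77) = ((-4 + 24 + 200) + 78969) + 1/123 = (220 + 78969) + 1/123 = 79189 + 1/123 = 9740248/123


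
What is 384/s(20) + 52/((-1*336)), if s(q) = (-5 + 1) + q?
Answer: 2003/84 ≈ 23.845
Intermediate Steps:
s(q) = -4 + q
384/s(20) + 52/((-1*336)) = 384/(-4 + 20) + 52/((-1*336)) = 384/16 + 52/(-336) = 384*(1/16) + 52*(-1/336) = 24 - 13/84 = 2003/84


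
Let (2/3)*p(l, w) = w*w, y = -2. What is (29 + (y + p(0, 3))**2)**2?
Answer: 416025/16 ≈ 26002.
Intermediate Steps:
p(l, w) = 3*w**2/2 (p(l, w) = 3*(w*w)/2 = 3*w**2/2)
(29 + (y + p(0, 3))**2)**2 = (29 + (-2 + (3/2)*3**2)**2)**2 = (29 + (-2 + (3/2)*9)**2)**2 = (29 + (-2 + 27/2)**2)**2 = (29 + (23/2)**2)**2 = (29 + 529/4)**2 = (645/4)**2 = 416025/16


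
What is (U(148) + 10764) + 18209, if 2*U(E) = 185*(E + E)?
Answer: 56353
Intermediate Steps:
U(E) = 185*E (U(E) = (185*(E + E))/2 = (185*(2*E))/2 = (370*E)/2 = 185*E)
(U(148) + 10764) + 18209 = (185*148 + 10764) + 18209 = (27380 + 10764) + 18209 = 38144 + 18209 = 56353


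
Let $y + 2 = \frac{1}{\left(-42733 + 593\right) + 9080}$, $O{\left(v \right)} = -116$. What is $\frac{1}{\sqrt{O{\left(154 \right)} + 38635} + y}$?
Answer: $\frac{2185960260}{42095492921759} + \frac{1092963600 \sqrt{38519}}{42095492921759} \approx 0.0051477$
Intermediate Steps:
$y = - \frac{66121}{33060}$ ($y = -2 + \frac{1}{\left(-42733 + 593\right) + 9080} = -2 + \frac{1}{-42140 + 9080} = -2 + \frac{1}{-33060} = -2 - \frac{1}{33060} = - \frac{66121}{33060} \approx -2.0$)
$\frac{1}{\sqrt{O{\left(154 \right)} + 38635} + y} = \frac{1}{\sqrt{-116 + 38635} - \frac{66121}{33060}} = \frac{1}{\sqrt{38519} - \frac{66121}{33060}} = \frac{1}{- \frac{66121}{33060} + \sqrt{38519}}$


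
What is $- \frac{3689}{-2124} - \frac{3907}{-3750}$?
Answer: $\frac{3688703}{1327500} \approx 2.7787$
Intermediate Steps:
$- \frac{3689}{-2124} - \frac{3907}{-3750} = \left(-3689\right) \left(- \frac{1}{2124}\right) - - \frac{3907}{3750} = \frac{3689}{2124} + \frac{3907}{3750} = \frac{3688703}{1327500}$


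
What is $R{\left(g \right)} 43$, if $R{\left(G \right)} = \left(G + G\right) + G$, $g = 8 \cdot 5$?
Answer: $5160$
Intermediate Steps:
$g = 40$
$R{\left(G \right)} = 3 G$ ($R{\left(G \right)} = 2 G + G = 3 G$)
$R{\left(g \right)} 43 = 3 \cdot 40 \cdot 43 = 120 \cdot 43 = 5160$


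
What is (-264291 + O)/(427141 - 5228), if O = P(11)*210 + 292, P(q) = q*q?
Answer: -238589/421913 ≈ -0.56549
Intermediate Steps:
P(q) = q²
O = 25702 (O = 11²*210 + 292 = 121*210 + 292 = 25410 + 292 = 25702)
(-264291 + O)/(427141 - 5228) = (-264291 + 25702)/(427141 - 5228) = -238589/421913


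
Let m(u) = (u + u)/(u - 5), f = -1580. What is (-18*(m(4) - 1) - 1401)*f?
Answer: 1957620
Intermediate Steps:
m(u) = 2*u/(-5 + u) (m(u) = (2*u)/(-5 + u) = 2*u/(-5 + u))
(-18*(m(4) - 1) - 1401)*f = (-18*(2*4/(-5 + 4) - 1) - 1401)*(-1580) = (-18*(2*4/(-1) - 1) - 1401)*(-1580) = (-18*(2*4*(-1) - 1) - 1401)*(-1580) = (-18*(-8 - 1) - 1401)*(-1580) = (-18*(-9) - 1401)*(-1580) = (162 - 1401)*(-1580) = -1239*(-1580) = 1957620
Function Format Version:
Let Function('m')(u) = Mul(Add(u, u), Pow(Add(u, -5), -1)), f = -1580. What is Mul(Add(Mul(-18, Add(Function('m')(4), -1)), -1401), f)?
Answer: 1957620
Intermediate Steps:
Function('m')(u) = Mul(2, u, Pow(Add(-5, u), -1)) (Function('m')(u) = Mul(Mul(2, u), Pow(Add(-5, u), -1)) = Mul(2, u, Pow(Add(-5, u), -1)))
Mul(Add(Mul(-18, Add(Function('m')(4), -1)), -1401), f) = Mul(Add(Mul(-18, Add(Mul(2, 4, Pow(Add(-5, 4), -1)), -1)), -1401), -1580) = Mul(Add(Mul(-18, Add(Mul(2, 4, Pow(-1, -1)), -1)), -1401), -1580) = Mul(Add(Mul(-18, Add(Mul(2, 4, -1), -1)), -1401), -1580) = Mul(Add(Mul(-18, Add(-8, -1)), -1401), -1580) = Mul(Add(Mul(-18, -9), -1401), -1580) = Mul(Add(162, -1401), -1580) = Mul(-1239, -1580) = 1957620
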